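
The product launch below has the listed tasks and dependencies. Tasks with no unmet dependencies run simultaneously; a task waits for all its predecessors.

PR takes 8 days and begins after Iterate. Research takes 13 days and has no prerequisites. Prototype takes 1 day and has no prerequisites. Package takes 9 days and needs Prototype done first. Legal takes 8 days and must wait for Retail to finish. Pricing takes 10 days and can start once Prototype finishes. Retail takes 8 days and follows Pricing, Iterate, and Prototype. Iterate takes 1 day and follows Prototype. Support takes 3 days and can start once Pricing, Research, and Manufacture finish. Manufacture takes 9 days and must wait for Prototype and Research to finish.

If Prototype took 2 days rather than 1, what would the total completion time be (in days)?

Critical path before the change: Prototype→Pricing→Retail→Legal = 1+10+8+8 = 27 giving 27 days.
Prototype lies on that path, so at 2 days the path becomes 28 days.
That remains the longest chain; total 28 days.

28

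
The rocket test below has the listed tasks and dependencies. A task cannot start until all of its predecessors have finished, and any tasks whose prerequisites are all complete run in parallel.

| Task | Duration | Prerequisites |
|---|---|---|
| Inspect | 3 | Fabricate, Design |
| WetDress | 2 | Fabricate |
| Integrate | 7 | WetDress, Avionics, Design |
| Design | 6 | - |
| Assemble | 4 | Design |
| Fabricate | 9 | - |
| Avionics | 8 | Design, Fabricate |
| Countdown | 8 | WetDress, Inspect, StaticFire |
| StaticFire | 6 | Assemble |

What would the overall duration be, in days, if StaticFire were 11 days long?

Critical path before the change: Design→Assemble→StaticFire→Countdown = 6+4+6+8 = 24 giving 24 days.
StaticFire lies on that path, so at 11 days the path becomes 29 days.
No other chain overtakes it, so the finish is 29 days.

29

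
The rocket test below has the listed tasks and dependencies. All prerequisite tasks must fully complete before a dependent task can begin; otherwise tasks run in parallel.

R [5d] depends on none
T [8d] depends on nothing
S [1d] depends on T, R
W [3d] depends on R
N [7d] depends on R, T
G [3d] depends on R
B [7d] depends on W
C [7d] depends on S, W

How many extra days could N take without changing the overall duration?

1

Critical path: T→S→C = 8+1+7 = 16, so the finish is 16 days.
The longest chain containing N totals 15 days.
So N can slip 16 − 15 = 1 day.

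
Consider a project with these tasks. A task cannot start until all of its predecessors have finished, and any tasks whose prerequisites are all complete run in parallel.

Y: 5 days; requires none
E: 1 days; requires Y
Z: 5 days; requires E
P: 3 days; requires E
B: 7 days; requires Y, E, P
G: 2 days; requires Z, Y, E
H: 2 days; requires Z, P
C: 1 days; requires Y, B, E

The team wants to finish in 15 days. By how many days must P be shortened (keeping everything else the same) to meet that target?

Current finish: 17 days; target: 15.
P is on every critical path, so each day cut from P cuts the finish by one (this holds down to a finish of 15).
Need 17 − 15 = 2 days off P → P becomes 1 day, finish becomes 15.

2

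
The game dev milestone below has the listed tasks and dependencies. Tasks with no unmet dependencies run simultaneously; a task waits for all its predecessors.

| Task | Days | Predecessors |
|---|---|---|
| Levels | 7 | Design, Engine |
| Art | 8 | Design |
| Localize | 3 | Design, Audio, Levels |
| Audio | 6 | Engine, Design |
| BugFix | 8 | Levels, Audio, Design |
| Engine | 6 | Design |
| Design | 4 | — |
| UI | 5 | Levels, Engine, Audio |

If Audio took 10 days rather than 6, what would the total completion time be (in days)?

Baseline: Design→Engine→Levels→BugFix = 4+6+7+8 = 25 → 25 days.
Audio is off the critical path — its longest chain is 24 days, giving 1 of slack.
Now Design→Engine→Audio→BugFix = 4+6+10+8 = 28 is longest, so the finish becomes 28 days.

28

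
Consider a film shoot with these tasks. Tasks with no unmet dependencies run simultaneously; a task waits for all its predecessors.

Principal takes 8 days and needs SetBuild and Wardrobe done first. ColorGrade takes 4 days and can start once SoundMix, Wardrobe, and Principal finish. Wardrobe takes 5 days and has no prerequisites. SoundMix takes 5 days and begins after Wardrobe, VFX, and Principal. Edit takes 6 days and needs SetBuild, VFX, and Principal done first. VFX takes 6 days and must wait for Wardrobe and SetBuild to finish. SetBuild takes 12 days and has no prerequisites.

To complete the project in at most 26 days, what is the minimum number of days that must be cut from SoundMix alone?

3

Current finish: 29 days; target: 26.
SoundMix is on every critical path, so each day cut from SoundMix cuts the finish by one (this holds down to a finish of 26).
Need 29 − 26 = 3 days off SoundMix → SoundMix becomes 2 days, finish becomes 26.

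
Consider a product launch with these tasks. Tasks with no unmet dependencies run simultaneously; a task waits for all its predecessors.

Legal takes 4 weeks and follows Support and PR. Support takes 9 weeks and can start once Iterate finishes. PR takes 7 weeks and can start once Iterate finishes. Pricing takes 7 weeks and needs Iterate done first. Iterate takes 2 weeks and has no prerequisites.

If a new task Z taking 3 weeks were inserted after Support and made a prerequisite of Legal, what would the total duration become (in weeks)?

18

Originally the product launch takes 15 weeks.
With Z inserted, Legal now waits for max(Support, PR, Z).
New critical path: Iterate→Support→Z→Legal = 2+9+3+4 = 18 ⇒ 18 weeks.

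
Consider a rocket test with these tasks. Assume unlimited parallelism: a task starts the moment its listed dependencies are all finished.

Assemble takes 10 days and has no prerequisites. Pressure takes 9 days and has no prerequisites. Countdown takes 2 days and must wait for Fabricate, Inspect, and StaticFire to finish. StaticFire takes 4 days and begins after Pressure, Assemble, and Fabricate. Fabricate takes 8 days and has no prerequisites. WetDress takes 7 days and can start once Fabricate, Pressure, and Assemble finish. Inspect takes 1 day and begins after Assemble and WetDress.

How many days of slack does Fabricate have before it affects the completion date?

2

The longest chain is Assemble→WetDress→Inspect→Countdown = 10+7+1+2 = 20; overall finish 20 days.
The longest chain containing Fabricate totals 18 days.
So Fabricate can slip 10 − 8 = 2 days.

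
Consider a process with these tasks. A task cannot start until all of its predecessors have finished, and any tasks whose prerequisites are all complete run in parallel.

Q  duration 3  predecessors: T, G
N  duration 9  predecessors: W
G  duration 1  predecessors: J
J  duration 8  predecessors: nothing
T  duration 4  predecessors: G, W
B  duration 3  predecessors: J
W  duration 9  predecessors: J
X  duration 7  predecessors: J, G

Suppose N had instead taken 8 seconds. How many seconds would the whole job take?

Baseline: J→W→N = 8+9+9 = 26 → 26 seconds.
N is on the critical path; changing it to 8 makes that path 25 seconds.
That remains the longest chain; total 25 seconds.

25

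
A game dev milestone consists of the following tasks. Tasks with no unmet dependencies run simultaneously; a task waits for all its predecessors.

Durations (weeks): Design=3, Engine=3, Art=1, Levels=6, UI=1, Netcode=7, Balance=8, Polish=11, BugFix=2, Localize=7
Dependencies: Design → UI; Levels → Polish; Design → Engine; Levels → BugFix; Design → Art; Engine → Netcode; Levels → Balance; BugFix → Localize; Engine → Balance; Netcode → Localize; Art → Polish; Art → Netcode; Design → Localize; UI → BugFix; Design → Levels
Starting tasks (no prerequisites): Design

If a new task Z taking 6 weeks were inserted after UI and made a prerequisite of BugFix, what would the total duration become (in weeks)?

Originally the job takes 20 weeks.
With Z inserted, BugFix now waits for max(Levels, UI, Z).
New critical path: Design→Engine→Netcode→Localize = 3+3+7+7 = 20 ⇒ 20 weeks.

20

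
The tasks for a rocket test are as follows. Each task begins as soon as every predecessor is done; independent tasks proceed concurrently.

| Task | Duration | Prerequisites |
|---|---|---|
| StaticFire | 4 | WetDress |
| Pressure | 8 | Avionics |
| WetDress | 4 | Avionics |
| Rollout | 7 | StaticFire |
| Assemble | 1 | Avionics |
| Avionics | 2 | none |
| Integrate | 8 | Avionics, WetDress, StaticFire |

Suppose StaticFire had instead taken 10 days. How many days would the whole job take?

24

The binding path is Avionics→WetDress→StaticFire→Integrate = 2+4+4+8 = 18; finish at 18 days.
StaticFire is on the critical path; changing it to 10 makes that path 24 days.
The critical path is still Avionics→WetDress→StaticFire→Integrate; finish is now 24 days.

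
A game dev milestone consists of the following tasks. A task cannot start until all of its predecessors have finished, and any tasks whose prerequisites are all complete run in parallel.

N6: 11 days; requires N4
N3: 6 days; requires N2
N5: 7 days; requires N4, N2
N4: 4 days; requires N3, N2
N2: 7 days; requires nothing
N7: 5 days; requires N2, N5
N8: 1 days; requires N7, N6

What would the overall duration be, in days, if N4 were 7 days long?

Critical path before the change: N2→N3→N4→N5→N7→N8 = 7+6+4+7+5+1 = 30 giving 30 days.
Since N4 is critical, the +3 change carries straight to that chain (now 33 days).
The critical path is still N2→N3→N4→N5→N7→N8; finish is now 33 days.

33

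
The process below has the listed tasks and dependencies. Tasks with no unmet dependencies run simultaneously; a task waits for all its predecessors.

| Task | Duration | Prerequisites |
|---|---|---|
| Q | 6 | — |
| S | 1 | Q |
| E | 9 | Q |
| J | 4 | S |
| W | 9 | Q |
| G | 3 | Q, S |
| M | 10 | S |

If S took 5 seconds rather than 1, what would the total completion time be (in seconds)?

21

As given, the longest chain is Q→S→M = 6+1+10 = 17, so the finish is 17 seconds.
Since S is critical, the +4 change carries straight to that chain (now 21 seconds).
No other chain overtakes it, so the finish is 21 seconds.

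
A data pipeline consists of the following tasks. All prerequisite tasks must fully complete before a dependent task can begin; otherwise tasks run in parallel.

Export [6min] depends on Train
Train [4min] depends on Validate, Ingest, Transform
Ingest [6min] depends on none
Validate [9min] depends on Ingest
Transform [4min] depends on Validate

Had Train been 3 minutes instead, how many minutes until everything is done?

The binding path is Ingest→Validate→Transform→Train→Export = 6+9+4+4+6 = 29; finish at 29 minutes.
Since Train is critical, the -1 change carries straight to that chain (now 28 minutes).
That remains the longest chain; total 28 minutes.

28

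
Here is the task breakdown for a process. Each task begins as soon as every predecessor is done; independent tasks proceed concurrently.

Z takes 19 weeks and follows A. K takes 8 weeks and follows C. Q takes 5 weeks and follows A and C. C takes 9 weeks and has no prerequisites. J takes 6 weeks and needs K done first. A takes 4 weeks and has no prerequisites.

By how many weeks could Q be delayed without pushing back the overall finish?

Critical path: A→Z = 4+19 = 23, so the finish is 23 weeks.
Longest path through Q: 14 weeks (earliest finish 14, latest finish 23).
Float = 23 − 14 = 9.

9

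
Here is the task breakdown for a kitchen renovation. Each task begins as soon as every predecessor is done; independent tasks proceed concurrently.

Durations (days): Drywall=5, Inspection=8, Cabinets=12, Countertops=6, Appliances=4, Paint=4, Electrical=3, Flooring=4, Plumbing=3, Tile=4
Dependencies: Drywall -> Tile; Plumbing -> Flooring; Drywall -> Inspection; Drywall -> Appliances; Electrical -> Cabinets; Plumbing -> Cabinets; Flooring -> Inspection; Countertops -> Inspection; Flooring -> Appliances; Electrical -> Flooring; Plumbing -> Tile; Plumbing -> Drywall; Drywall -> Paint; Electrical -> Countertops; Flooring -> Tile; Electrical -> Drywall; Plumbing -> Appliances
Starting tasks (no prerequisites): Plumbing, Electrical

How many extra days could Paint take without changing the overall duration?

5

Critical path: Electrical→Countertops→Inspection = 3+6+8 = 17, so the finish is 17 days.
The longest chain containing Paint totals 12 days.
Slack of Paint = 13 − 8 = 5 days.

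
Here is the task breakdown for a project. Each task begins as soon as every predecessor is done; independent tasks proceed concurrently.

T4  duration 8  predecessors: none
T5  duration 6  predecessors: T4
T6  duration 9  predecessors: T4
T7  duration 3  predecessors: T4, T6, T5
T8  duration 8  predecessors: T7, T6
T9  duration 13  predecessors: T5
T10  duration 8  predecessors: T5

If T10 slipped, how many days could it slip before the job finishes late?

The longest chain is T4→T6→T7→T8 = 8+9+3+8 = 28; overall finish 28 days.
Longest path through T10: 22 days (earliest finish 22, latest finish 28).
Slack of T10 = 20 − 14 = 6 days.

6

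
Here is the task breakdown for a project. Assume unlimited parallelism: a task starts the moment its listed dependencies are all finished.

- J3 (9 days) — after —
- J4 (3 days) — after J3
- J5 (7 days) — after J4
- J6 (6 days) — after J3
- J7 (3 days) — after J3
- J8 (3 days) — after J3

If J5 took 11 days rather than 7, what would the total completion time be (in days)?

23

Baseline: J3→J4→J5 = 9+3+7 = 19 → 19 days.
J5 is on the critical path; changing it to 11 makes that path 23 days.
No other chain overtakes it, so the finish is 23 days.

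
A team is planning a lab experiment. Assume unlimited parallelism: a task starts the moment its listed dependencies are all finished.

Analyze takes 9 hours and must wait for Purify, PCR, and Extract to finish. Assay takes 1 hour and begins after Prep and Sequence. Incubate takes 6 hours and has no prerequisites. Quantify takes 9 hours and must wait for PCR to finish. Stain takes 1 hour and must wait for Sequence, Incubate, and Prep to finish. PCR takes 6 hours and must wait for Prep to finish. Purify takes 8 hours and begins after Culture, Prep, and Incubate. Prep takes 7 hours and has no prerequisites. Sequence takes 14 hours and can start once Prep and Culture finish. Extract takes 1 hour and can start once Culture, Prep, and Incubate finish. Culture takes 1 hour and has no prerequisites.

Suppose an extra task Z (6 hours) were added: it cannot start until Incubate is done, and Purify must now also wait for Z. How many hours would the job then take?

Originally the job takes 24 hours.
With Z inserted, Purify now waits for max(Culture, Prep, Incubate, Z).
New critical path: Incubate→Z→Purify→Analyze = 6+6+8+9 = 29 ⇒ 29 hours.

29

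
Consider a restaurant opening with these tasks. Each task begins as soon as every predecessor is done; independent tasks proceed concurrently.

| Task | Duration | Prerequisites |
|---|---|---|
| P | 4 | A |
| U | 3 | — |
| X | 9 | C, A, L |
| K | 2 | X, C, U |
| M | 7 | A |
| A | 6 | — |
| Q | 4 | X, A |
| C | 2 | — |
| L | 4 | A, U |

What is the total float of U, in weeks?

3

Critical path: A→L→X→Q = 6+4+9+4 = 23, so the finish is 23 weeks.
The longest chain containing U totals 20 weeks.
So U can slip 6 − 3 = 3 weeks.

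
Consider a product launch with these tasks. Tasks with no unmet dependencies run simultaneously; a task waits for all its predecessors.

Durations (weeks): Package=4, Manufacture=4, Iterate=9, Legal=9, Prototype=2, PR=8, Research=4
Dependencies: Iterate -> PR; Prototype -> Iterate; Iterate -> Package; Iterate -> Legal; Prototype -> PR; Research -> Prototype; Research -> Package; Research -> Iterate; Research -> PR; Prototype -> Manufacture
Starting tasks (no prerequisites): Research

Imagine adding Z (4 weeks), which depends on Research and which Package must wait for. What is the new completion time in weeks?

24

Originally the job takes 24 weeks.
With Z inserted, Package now waits for max(Iterate, Research, Z).
New critical path: Research→Prototype→Iterate→Legal = 4+2+9+9 = 24 ⇒ 24 weeks.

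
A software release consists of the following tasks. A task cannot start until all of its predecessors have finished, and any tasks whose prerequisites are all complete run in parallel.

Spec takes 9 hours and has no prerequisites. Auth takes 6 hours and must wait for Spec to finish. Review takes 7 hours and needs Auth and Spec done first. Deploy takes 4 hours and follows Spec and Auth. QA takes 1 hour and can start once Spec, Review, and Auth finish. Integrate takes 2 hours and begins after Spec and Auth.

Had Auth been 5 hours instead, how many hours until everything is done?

As given, the longest chain is Spec→Auth→Review→QA = 9+6+7+1 = 23, so the finish is 23 hours.
Auth is on the critical path; changing it to 5 makes that path 22 hours.
No other chain overtakes it, so the finish is 22 hours.

22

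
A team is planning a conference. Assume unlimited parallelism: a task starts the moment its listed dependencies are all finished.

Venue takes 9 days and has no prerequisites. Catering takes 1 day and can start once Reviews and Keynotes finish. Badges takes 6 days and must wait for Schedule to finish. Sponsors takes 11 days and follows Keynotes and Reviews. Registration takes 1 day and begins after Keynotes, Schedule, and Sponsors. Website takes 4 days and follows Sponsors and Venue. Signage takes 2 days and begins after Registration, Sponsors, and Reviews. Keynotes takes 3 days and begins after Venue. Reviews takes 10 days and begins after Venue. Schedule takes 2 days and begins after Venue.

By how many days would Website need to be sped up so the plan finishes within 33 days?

1

Current finish: 34 days; target: 33.
Website is on every critical path, so each day cut from Website cuts the finish by one (this holds down to a finish of 33).
Need 34 − 33 = 1 day off Website → Website becomes 3 days, finish becomes 33.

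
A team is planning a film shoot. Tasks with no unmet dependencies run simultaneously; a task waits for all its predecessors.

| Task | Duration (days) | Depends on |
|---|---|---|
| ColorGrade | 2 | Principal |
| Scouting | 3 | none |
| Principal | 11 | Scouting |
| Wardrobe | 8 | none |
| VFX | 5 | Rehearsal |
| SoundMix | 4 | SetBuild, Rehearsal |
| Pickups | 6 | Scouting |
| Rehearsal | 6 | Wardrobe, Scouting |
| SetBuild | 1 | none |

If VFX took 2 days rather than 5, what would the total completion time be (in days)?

The binding path is Wardrobe→Rehearsal→VFX = 8+6+5 = 19; finish at 19 days.
VFX lies on that path, so at 2 days the path becomes 16 days.
The binding chain switches to Wardrobe→Rehearsal→SoundMix = 8+6+4 = 18; finish 18 days.

18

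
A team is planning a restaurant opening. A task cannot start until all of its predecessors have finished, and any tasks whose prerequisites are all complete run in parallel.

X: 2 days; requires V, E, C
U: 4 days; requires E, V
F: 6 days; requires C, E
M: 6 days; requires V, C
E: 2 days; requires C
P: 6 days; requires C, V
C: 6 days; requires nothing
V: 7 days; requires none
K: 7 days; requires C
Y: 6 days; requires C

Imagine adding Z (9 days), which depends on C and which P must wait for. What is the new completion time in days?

21

Originally the job takes 14 days.
With Z inserted, P now waits for max(C, V, Z).
New critical path: C→Z→P = 6+9+6 = 21 ⇒ 21 days.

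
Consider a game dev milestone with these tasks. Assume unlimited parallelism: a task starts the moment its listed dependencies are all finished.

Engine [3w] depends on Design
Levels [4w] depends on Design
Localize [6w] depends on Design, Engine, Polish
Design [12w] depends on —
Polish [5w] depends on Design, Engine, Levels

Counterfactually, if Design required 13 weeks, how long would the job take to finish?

Baseline: Design→Levels→Polish→Localize = 12+4+5+6 = 27 → 27 weeks.
Since Design is critical, the +1 change carries straight to that chain (now 28 weeks).
That remains the longest chain; total 28 weeks.

28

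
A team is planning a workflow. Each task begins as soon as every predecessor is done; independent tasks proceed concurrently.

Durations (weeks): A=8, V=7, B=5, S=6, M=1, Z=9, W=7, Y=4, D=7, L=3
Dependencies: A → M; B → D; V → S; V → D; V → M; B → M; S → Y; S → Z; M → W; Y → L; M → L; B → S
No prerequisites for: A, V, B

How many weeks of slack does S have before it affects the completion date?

Critical path: V→S→Z = 7+6+9 = 22, so the finish is 22 weeks.
The longest chain containing S totals 22 weeks.
So S can slip 13 − 13 = 0 weeks.

0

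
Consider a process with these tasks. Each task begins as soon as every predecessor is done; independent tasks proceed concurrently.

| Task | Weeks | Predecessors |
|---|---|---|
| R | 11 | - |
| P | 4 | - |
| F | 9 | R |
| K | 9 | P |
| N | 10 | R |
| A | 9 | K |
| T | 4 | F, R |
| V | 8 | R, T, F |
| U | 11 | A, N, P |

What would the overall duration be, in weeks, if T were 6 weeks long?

34

Critical path before the change: P→K→A→U = 4+9+9+11 = 33 giving 33 weeks.
T is off the critical path — its longest chain is 32 weeks, giving 1 of slack.
New critical path: R→F→T→V = 11+9+6+8 = 34 ⇒ 34 weeks.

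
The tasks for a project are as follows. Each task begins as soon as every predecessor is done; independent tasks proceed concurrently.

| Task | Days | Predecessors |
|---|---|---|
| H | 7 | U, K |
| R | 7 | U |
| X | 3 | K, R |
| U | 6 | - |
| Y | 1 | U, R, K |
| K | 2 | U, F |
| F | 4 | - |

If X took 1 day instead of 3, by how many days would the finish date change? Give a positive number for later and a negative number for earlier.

-1

Critical path before the change: U→R→X = 6+7+3 = 16 giving 16 days.
X lies on that path, so at 1 day the path becomes 14 days.
New critical path: U→K→H = 6+2+7 = 15 ⇒ 15 days.
Change in finish: 15 − 16 = -1 days.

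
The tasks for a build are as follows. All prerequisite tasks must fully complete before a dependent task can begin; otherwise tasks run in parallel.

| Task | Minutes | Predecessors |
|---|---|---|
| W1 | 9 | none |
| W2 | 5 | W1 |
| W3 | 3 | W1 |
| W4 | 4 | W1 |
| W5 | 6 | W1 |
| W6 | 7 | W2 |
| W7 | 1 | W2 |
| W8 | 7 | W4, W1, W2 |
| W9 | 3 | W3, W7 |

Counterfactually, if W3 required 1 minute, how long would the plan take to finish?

21

As given, the longest chain is W1→W2→W6 = 9+5+7 = 21, so the finish is 21 minutes.
The longest path through W3 is only 15 minutes, so W3 has float 6.
No other chain overtakes it, so the finish is 21 minutes.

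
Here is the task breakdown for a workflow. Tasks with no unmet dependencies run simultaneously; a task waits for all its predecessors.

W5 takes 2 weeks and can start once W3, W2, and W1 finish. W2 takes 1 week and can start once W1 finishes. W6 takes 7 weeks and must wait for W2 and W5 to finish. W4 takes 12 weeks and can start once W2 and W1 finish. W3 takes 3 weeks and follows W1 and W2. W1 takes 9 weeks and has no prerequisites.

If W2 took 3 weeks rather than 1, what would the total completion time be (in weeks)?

As given, the longest chain is W1→W2→W3→W5→W6 = 9+1+3+2+7 = 22, so the finish is 22 weeks.
Since W2 is critical, the +2 change carries straight to that chain (now 24 weeks).
The critical path is still W1→W2→W3→W5→W6; finish is now 24 weeks.

24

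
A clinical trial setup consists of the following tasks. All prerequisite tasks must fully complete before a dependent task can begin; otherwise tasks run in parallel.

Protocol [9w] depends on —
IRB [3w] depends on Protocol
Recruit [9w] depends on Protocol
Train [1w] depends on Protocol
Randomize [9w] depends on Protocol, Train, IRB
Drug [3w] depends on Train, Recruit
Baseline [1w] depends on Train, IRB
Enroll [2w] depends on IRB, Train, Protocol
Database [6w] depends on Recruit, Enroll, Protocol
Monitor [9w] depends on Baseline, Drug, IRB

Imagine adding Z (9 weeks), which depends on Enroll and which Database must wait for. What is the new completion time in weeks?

30

Originally the project takes 30 weeks.
With Z inserted, Database now waits for max(Recruit, Enroll, Protocol, Z).
New critical path: Protocol→Recruit→Drug→Monitor = 9+9+3+9 = 30 ⇒ 30 weeks.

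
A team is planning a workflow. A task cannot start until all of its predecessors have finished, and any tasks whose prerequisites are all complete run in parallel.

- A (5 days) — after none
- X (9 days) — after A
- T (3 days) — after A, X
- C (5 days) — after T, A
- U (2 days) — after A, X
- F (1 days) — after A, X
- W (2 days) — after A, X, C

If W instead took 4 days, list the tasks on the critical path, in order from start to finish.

Critical path before the change: A→X→T→C→W = 5+9+3+5+2 = 24 giving 24 days.
Since W is critical, the +2 change carries straight to that chain (now 26 days).
The critical path is still A→X→T→C→W; finish is now 26 days.

A, X, T, C, W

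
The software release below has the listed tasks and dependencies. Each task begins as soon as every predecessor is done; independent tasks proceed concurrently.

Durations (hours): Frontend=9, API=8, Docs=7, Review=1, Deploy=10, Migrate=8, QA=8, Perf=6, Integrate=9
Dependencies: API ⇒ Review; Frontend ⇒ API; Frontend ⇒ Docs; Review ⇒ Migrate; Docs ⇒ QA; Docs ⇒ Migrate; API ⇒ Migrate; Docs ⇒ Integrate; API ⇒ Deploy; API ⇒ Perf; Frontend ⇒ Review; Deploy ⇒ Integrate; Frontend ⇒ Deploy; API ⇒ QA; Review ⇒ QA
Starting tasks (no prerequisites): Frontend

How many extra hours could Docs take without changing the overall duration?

11

Critical path: Frontend→API→Deploy→Integrate = 9+8+10+9 = 36, so the finish is 36 hours.
The longest chain containing Docs totals 25 hours.
So Docs can slip 27 − 16 = 11 hours.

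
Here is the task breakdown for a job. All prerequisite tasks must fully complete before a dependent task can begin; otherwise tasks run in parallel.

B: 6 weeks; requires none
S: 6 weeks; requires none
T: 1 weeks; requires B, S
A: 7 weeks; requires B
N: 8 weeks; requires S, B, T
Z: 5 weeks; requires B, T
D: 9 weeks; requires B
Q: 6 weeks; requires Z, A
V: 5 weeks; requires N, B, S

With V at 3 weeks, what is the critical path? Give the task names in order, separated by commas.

B, A, Q

Critical path before the change: B→T→N→V = 6+1+8+5 = 20 giving 20 weeks.
V is on the critical path; changing it to 3 makes that path 18 weeks.
New critical path: B→A→Q = 6+7+6 = 19 ⇒ 19 weeks.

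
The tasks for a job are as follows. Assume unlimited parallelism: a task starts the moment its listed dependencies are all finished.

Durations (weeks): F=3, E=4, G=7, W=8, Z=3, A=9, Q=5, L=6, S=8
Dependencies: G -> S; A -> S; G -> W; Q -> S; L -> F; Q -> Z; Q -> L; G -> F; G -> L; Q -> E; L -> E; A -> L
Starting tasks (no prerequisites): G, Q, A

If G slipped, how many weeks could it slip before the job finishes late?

The longest chain is A→L→E = 9+6+4 = 19; overall finish 19 weeks.
Longest path through G: 17 weeks (earliest finish 7, latest finish 9).
Float = 19 − 17 = 2.

2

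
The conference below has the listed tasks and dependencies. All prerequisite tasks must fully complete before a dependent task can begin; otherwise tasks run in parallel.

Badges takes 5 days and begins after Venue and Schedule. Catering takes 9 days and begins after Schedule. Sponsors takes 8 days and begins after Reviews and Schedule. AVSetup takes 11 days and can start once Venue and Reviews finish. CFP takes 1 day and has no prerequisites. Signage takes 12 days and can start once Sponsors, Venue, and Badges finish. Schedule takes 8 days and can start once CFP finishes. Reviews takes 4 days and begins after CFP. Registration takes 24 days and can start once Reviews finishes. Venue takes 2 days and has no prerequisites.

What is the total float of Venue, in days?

10

The longest chain is CFP→Reviews→Registration = 1+4+24 = 29; overall finish 29 days.
Venue finishes as early as 2 and must finish by 12.
So Venue can slip 12 − 2 = 10 days.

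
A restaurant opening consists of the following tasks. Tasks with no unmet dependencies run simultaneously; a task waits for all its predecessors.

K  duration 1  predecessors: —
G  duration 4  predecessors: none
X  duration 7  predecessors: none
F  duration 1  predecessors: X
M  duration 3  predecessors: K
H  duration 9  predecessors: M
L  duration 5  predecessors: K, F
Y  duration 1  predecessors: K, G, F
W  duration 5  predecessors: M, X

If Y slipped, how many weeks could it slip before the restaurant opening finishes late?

K→M→H = 1+3+9 = 13 sets the makespan at 13 weeks.
Y finishes as early as 9 and must finish by 13.
Slack of Y = 12 − 8 = 4 weeks.

4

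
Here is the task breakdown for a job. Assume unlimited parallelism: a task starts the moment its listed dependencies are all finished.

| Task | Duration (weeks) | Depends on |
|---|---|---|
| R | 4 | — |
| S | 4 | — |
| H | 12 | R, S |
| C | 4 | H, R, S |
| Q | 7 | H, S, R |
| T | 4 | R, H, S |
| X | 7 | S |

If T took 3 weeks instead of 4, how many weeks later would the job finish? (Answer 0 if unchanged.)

0

The binding path is R→H→Q = 4+12+7 = 23; finish at 23 weeks.
The longest path through T is only 20 weeks, so T has float 3.
That remains the longest chain; total 23 weeks.
Change in finish: 23 − 23 = +0 weeks.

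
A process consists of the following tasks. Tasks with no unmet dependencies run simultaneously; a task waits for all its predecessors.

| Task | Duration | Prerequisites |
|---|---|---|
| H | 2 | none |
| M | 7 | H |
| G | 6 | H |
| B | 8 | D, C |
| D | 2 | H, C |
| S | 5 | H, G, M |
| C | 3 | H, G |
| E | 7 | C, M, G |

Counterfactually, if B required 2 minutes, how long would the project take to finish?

Baseline: H→G→C→D→B = 2+6+3+2+8 = 21 → 21 minutes.
B lies on that path, so at 2 minutes the path becomes 15 minutes.
Now H→G→C→E = 2+6+3+7 = 18 is longest, so the finish becomes 18 minutes.

18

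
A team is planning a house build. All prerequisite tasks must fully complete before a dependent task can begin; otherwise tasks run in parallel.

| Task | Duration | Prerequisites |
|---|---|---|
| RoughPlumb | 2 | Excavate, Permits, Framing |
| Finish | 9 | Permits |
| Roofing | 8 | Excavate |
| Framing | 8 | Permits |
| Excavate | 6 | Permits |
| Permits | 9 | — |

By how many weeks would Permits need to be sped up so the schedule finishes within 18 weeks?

5

Current finish: 23 weeks; target: 18.
Permits is on every critical path, so each week cut from Permits cuts the finish by one (this holds down to a finish of 15).
Need 23 − 18 = 5 weeks off Permits → Permits becomes 4 weeks, finish becomes 18.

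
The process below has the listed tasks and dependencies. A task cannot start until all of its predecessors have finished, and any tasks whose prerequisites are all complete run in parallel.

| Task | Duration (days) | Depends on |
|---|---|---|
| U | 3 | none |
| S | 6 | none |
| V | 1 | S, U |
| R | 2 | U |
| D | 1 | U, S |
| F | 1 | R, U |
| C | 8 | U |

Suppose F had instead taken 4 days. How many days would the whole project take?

The binding path is U→C = 3+8 = 11; finish at 11 days.
F has 5 days of float (longest path through it is 6).
No other chain overtakes it, so the finish is 11 days.

11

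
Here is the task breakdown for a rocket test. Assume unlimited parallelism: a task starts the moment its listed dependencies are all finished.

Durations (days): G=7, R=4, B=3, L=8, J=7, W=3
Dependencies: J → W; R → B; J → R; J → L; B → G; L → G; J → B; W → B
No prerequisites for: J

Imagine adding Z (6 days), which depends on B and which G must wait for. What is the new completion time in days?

27

Originally the job takes 22 days.
With Z inserted, G now waits for max(L, B, Z).
New critical path: J→R→B→Z→G = 7+4+3+6+7 = 27 ⇒ 27 days.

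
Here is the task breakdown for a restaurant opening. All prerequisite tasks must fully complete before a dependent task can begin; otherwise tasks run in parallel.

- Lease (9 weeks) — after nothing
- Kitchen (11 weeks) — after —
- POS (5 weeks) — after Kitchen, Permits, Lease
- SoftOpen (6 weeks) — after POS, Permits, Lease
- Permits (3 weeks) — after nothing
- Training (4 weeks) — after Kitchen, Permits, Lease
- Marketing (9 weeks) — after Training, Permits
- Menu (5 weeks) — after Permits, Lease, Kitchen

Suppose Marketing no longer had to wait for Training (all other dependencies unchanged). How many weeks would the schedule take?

22

Original critical path: Kitchen→Training→Marketing = 11+4+9 = 24 ⇒ 24 weeks.
Without Training→Marketing, Marketing's earliest start moves from 15 to 3.
New critical path: Kitchen→POS→SoftOpen = 11+5+6 = 22 ⇒ 22 weeks.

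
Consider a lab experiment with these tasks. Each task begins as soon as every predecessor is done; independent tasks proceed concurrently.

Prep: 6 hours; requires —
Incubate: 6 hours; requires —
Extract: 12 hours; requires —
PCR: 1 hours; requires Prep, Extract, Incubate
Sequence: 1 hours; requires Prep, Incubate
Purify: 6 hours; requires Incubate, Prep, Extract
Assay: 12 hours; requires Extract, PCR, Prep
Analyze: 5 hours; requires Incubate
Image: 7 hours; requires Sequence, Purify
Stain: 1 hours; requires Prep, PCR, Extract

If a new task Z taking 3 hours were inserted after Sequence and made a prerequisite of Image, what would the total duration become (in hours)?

25

Originally the lab experiment takes 25 hours.
With Z inserted, Image now waits for max(Sequence, Purify, Z).
New critical path: Extract→PCR→Assay = 12+1+12 = 25 ⇒ 25 hours.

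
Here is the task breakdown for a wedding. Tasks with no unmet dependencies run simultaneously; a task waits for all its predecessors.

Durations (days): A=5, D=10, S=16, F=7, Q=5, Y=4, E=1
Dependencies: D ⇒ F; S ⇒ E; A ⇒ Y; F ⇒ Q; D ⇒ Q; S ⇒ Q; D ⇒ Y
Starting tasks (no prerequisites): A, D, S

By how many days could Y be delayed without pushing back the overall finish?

8

Critical path: D→F→Q = 10+7+5 = 22, so the finish is 22 days.
Longest path through Y: 14 days (earliest finish 14, latest finish 22).
Slack of Y = 18 − 10 = 8 days.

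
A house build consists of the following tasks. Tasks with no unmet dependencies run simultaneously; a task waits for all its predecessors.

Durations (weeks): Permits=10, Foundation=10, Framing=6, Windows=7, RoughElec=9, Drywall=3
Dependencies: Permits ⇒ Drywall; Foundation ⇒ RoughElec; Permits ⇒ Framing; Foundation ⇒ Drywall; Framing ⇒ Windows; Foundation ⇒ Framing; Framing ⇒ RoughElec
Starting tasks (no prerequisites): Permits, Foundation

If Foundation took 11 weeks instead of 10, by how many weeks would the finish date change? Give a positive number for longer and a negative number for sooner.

1

Actual critical path: Foundation→Framing→RoughElec = 10+6+9 = 25 ⇒ 25 weeks.
Foundation lies on that path, so at 11 weeks the path becomes 26 weeks.
That remains the longest chain; total 26 weeks.
Change in finish: 26 − 25 = +1 weeks.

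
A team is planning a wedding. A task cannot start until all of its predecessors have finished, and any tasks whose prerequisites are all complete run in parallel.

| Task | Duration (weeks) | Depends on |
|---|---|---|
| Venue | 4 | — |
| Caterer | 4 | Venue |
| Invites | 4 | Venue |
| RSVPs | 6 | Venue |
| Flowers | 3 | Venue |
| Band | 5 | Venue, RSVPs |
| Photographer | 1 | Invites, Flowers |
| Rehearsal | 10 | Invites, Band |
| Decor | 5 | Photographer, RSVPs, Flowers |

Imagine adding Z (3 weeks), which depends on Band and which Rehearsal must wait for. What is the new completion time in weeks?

28

Originally the plan takes 25 weeks.
With Z inserted, Rehearsal now waits for max(Invites, Band, Z).
New critical path: Venue→RSVPs→Band→Z→Rehearsal = 4+6+5+3+10 = 28 ⇒ 28 weeks.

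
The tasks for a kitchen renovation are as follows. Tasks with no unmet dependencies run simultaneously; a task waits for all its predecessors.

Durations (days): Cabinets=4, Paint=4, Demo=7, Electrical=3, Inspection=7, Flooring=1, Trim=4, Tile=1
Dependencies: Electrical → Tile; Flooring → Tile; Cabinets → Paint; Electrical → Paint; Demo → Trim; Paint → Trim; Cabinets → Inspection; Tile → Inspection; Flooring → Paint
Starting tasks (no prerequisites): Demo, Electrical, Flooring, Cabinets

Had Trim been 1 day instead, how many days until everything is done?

Baseline: Cabinets→Paint→Trim = 4+4+4 = 12 → 12 days.
Trim lies on that path, so at 1 day the path becomes 9 days.
The binding chain switches to Electrical→Tile→Inspection = 3+1+7 = 11; finish 11 days.

11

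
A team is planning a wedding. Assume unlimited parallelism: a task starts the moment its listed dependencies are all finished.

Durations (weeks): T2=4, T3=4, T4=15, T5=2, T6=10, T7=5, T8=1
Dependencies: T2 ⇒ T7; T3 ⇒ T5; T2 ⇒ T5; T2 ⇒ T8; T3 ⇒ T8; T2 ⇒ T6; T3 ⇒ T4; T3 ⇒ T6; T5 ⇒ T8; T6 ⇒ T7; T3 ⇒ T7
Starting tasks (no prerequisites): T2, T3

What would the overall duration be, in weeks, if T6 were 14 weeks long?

23

The binding path is T2→T6→T7 = 4+10+5 = 19; finish at 19 weeks.
T6 is on the critical path; changing it to 14 makes that path 23 weeks.
That remains the longest chain; total 23 weeks.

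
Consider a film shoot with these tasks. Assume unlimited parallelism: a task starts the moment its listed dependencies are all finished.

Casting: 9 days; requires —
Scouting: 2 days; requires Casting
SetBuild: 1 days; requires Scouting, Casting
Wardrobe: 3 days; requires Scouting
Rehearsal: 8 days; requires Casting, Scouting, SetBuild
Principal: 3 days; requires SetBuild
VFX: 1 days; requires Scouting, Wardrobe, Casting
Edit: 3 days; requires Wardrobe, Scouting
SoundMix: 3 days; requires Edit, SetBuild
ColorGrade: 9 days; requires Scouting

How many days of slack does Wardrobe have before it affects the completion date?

Casting→Scouting→SetBuild→Rehearsal = 9+2+1+8 = 20 sets the makespan at 20 days.
Longest path through Wardrobe: 20 days (earliest finish 14, latest finish 14).
Slack of Wardrobe = 11 − 11 = 0 days.

0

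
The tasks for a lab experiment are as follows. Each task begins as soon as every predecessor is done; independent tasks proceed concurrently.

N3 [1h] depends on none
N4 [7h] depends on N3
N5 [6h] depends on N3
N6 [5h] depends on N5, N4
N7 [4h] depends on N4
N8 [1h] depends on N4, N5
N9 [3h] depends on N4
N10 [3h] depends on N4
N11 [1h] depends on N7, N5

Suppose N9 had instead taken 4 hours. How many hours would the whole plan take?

13

Actual critical path: N3→N4→N6 = 1+7+5 = 13 ⇒ 13 hours.
The longest path through N9 is only 11 hours, so N9 has float 2.
The critical path is still N3→N4→N6; finish is now 13 hours.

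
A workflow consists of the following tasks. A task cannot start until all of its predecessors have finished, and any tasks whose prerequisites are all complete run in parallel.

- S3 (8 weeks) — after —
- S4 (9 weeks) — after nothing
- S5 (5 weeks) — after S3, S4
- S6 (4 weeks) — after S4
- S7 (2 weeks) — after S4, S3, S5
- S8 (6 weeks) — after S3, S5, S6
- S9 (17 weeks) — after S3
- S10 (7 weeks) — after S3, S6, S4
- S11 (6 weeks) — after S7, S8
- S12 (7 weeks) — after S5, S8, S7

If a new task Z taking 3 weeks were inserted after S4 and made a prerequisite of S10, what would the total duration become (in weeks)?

Originally the schedule takes 27 weeks.
With Z inserted, S10 now waits for max(S3, S6, S4, Z).
New critical path: S4→S5→S8→S12 = 9+5+6+7 = 27 ⇒ 27 weeks.

27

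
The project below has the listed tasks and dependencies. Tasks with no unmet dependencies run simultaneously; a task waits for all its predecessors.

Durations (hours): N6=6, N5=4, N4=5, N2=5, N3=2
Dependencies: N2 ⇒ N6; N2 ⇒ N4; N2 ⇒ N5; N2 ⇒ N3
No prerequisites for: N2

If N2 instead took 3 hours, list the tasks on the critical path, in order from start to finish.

Baseline: N2→N6 = 5+6 = 11 → 11 hours.
N2 lies on that path, so at 3 hours the path becomes 9 hours.
The critical path is still N2→N6; finish is now 9 hours.

N2, N6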